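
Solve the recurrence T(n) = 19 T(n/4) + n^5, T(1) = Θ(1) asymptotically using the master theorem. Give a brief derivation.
T(n) = Θ(n^5)

log_4 19 ≈ 2.124. f(n) = n^5 dominates n^(log_4 19) since 5 > 2.124, and the regularity condition a·f(n/b) = 19·(n/4)^5 = (19/1024)·n^5 ≤ c·f(n) holds with c = 19/1024 ≈ 0.0186 < 1. So this is Case 3: T(n) = Θ(f(n)) = Θ(n^5).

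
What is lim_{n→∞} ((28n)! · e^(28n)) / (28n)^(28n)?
lim = ∞

Stirling: (28n)! ~ sqrt(2π·28n) · (28n/e)^(28n). Hence
  (28n)! · e^(28n) / (28n)^(28n) ~ sqrt(2π·28n) = sqrt(2π·28) · sqrt(n) → ∞.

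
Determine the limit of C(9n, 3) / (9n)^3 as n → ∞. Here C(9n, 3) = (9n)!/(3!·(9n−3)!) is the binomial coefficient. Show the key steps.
lim = 1/3! = 1/6

With N = 9n → ∞: C(N, 3) / N^3 = [N(N−1)…(N−2)] / (3! · N^3) = (1/3!) · 1 · (1 − 1/(9n)) · (1 − 2/(9n)). Each factor → 1 as N → ∞, so the limit is 1/3! = 1/6.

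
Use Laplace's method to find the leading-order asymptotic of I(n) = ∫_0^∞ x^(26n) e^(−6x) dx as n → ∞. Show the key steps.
I(n) ~ (sqrt(2π·26n) / 6) · (26n/(6e))^(26n)

Write the integrand as exp(26n ln x − 6x) and set f(x) = 26n ln x − 6x. Then f'(x) = 26n/x − 6 = 0 at x* = 26n/6, and f''(x*) = −26n/x*^2 = −6^2/(26n). Laplace's method (interior maximum) gives
  I(n) ~ e^(f(x*)) · sqrt(2π / |f''(x*)|)
        = exp(26n ln(26n/6) − 26n) · sqrt(2π · 26n / 6^2)
        = (26n/6)^(26n) e^(−26n) · sqrt(2π·26n) / 6
        = (sqrt(2π·26n) / 6) · (26n/(6e))^(26n).
This matches Γ(26n+1)/6^(26n+1) with Stirling applied to Γ.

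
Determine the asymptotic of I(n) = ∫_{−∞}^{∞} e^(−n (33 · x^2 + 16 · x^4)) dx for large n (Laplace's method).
I(n) ~ sqrt(π/(33n))

φ(x) = 33 · x^2 + 16 · x^4 has its unique global minimum at x* = 0 (since φ'(x) = 66x + 64x^3 = 0 only at x = 0 for real x with both coefficients positive, and φ → ∞ as |x| → ∞). At x* = 0, φ(0) = 0 and φ''(0) = 66. Laplace's method then gives
  I(n) ~ sqrt(2π / (n · φ''(0))) · e^(−n φ(0)) = sqrt(2π / (66n)) = sqrt(π/(33n)).
The 16 · x^4 term contributes only at subleading order (an O(1/n) relative correction).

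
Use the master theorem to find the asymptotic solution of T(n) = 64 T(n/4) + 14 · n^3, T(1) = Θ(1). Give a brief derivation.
T(n) = Θ(n^3 log n)

log_4 64 = 3, and f(n) = 14 · n^3 = Θ(n^(log_4 64)). This is Case 2 of the master theorem: T(n) = Θ(f(n) · log n) = Θ(n^3 log n).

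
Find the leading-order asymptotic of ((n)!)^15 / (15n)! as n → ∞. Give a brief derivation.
((n)!)^15/(15n)! ~ ((2π·n)^(14/2) / sqrt(15)) · 15^(−15·n)  →  0

Write N = n. Stirling: N! ~ sqrt(2π N)(N/e)^N and (15N)! ~ sqrt(2π·15N)·(15N/e)^(15N).
  (N!)^15/(15N)! ~ (2π N)^(15/2) (N/e)^(15N) / [sqrt(2π·15N) (15N/e)^(15N)]
     = (2π N)^(15/2) / sqrt(2π·15N) · (N/(15N))^(15N)
     = (2π N)^((15−1)/2) / sqrt(15) · 15^(−15N).
Since 15^15 > 1, the factor 15^(−15N) decays exponentially, so the ratio → 0. Substituting N = n gives the stated form.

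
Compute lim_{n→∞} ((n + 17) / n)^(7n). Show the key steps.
lim = e^119

Rewrite as (1 + 17/n)^(7n). By the standard limit (1 + x/n)^n → e^x, we have (1 + 17/n)^n → e^17, and raising to the 7th power gives e^119.
More precisely, ln[(1 + 17/n)^(7n)] = 7n · ln(1 + 17/n) = 7n · (17/n + O(1/n^2)) = 119 + O(1/n) → 119.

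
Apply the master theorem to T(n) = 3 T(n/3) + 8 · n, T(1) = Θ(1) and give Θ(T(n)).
T(n) = Θ(n log n)

log_3 3 = 1, and f(n) = 8 · n = Θ(n^(log_3 3)). This is Case 2 of the master theorem: T(n) = Θ(f(n) · log n) = Θ(n log n).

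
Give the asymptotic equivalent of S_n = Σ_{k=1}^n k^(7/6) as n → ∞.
S_n ~ (6/13) · n^(13/6)

Integral comparison: Σ_{k=1}^n k^(7/6) = ∫_0^n x^(7/6) dx + O(n^(7/6)). The integral is n^(1 + 7/6) / (1 + 7/6) = n^((7+6)/6) / ((7+6)/6) = (6/13) · n^(13/6).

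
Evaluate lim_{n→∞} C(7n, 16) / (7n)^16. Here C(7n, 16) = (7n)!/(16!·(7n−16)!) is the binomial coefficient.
lim = 1/16! = 1/20922789888000

With N = 7n → ∞: C(N, 16) / N^16 = [N(N−1)…(N−15)] / (16! · N^16) = (1/16!) · 1 · (1 − 1/(7n)) · … · (1 − 15/(7n)). Each factor → 1 as N → ∞, so the limit is 1/16! = 1/20922789888000.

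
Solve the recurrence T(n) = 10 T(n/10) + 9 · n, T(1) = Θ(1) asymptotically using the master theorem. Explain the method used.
T(n) = Θ(n log n)

log_10 10 = 1, and f(n) = 9 · n = Θ(n^(log_10 10)). This is Case 2 of the master theorem: T(n) = Θ(f(n) · log n) = Θ(n log n).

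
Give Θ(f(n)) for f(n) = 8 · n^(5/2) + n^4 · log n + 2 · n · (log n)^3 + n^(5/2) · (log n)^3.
f(n) ∈ Θ(n^4 · log n)

Compare the terms by growth order. For large n, n^a · (log n)^b dominates n^a' · (log n)^b' iff a > a', or (a = a' and b > b'). Ranking the 4 terms shows the dominant one is n^4 · log n. Hence f(n) ∈ Θ(n^4 · log n).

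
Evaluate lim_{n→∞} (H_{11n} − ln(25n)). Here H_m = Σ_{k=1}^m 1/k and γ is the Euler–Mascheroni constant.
lim = ln(11/25) + γ

By Euler-Maclaurin, H_m = ln m + γ + O(1/m). So
  H_{11n} − ln(25n) = ln(11n) + γ − ln(25n) + O(1/n)
                       = ln(11/25) + γ + O(1/n).
Hence the limit is ln(11/25) + γ.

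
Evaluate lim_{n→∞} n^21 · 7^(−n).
lim = 0

Exponentials with base > 1 dominate every fixed polynomial: for any fixed c, n^c / 7^n → 0 as n → ∞ (e.g. by the ratio test, or by writing 7^n = e^(n ln 7) and noting e^(n ln 7) / n^c → ∞). Hence n^21 · 7^(−n) = n^21 / 7^n → 0.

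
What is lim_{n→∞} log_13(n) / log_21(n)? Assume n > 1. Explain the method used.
lim = ln(21) / ln(13) = log_13(21)

Change of base: log_13(n) = ln n / ln 13 and log_21(n) = ln n / ln 21. The ratio is (ln n / ln 13) · (ln 21 / ln n) = ln 21 / ln 13, a constant independent of n. So the limit is ln 21 / ln 13 = log_13(21).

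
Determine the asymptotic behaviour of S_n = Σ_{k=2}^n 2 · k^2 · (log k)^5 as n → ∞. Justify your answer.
S_n ~ 2 · n^3 · (log n)^5 / 3

By integral comparison, S_n = ∫_1^n 2 · x^2 · (log x)^5 dx + O(n^2 · (log n)^5). For the integral, the leading term of ∫_1^n x^2 (log x)^5 dx is n^3/3 · (log n)^5 (by repeated integration by parts; each step lowers the log-exponent and produces a relatively O(1/log n) correction). Hence S_n ~ 2 · n^3 · (log n)^5 / 3.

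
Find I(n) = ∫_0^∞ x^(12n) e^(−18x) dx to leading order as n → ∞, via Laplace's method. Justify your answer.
I(n) ~ (sqrt(2π·12n) / 18) · (12n/(18e))^(12n)

Write the integrand as exp(12n ln x − 18x) and set f(x) = 12n ln x − 18x. Then f'(x) = 12n/x − 18 = 0 at x* = 12n/18, and f''(x*) = −12n/x*^2 = −18^2/(12n). Laplace's method (interior maximum) gives
  I(n) ~ e^(f(x*)) · sqrt(2π / |f''(x*)|)
        = exp(12n ln(12n/18) − 12n) · sqrt(2π · 12n / 18^2)
        = (12n/18)^(12n) e^(−12n) · sqrt(2π·12n) / 18
        = (sqrt(2π·12n) / 18) · (12n/(18e))^(12n).
This matches Γ(12n+1)/18^(12n+1) with Stirling applied to Γ.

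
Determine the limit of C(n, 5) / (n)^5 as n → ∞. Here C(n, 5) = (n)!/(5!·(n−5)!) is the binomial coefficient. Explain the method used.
lim = 1/5! = 1/120

With N = n → ∞: C(N, 5) / N^5 = [N(N−1)…(N−4)] / (5! · N^5) = (1/5!) · 1 · (1 − 1/n) · (1 − 2/n) · (1 − 3/n) · (1 − 4/n). Each factor → 1 as N → ∞, so the limit is 1/5! = 1/120.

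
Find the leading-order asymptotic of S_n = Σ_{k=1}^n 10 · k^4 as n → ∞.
S_n ~ 2 · n^5

By integral comparison (Euler-Maclaurin), Σ_{k=1}^n 10 · k^4 = 10 · ∫_0^n x^4 dx + O(n^4) = 10 · n^5/5 = 2 · n^5 + O(n^4). (Equivalently, Faulhaber's formula gives the same leading term.)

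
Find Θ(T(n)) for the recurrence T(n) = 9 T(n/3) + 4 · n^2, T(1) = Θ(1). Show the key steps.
T(n) = Θ(n^2 log n)

log_3 9 = 2, and f(n) = 4 · n^2 = Θ(n^(log_3 9)). This is Case 2 of the master theorem: T(n) = Θ(f(n) · log n) = Θ(n^2 log n).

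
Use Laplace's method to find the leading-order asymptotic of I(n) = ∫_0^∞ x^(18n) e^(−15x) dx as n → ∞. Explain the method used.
I(n) ~ (sqrt(2π·18n) / 15) · (18n/(15e))^(18n)

Write the integrand as exp(18n ln x − 15x) and set f(x) = 18n ln x − 15x. Then f'(x) = 18n/x − 15 = 0 at x* = 18n/15, and f''(x*) = −18n/x*^2 = −15^2/(18n). Laplace's method (interior maximum) gives
  I(n) ~ e^(f(x*)) · sqrt(2π / |f''(x*)|)
        = exp(18n ln(18n/15) − 18n) · sqrt(2π · 18n / 15^2)
        = (18n/15)^(18n) e^(−18n) · sqrt(2π·18n) / 15
        = (sqrt(2π·18n) / 15) · (18n/(15e))^(18n).
This matches Γ(18n+1)/15^(18n+1) with Stirling applied to Γ.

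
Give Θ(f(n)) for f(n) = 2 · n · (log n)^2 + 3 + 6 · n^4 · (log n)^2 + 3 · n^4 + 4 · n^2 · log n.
f(n) ∈ Θ(n^4 · (log n)^2)

Compare the terms by growth order. For large n, n^a · (log n)^b dominates n^a' · (log n)^b' iff a > a', or (a = a' and b > b'). Ranking the 5 terms shows the dominant one is 6 · n^4 · (log n)^2. Hence f(n) ∈ Θ(n^4 · (log n)^2).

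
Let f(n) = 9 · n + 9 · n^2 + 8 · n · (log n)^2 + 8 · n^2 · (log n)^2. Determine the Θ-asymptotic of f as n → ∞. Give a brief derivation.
f(n) ∈ Θ(n^2 · (log n)^2)

Compare the terms by growth order. For large n, n^a · (log n)^b dominates n^a' · (log n)^b' iff a > a', or (a = a' and b > b'). Ranking the 4 terms shows the dominant one is 8 · n^2 · (log n)^2. Hence f(n) ∈ Θ(n^2 · (log n)^2).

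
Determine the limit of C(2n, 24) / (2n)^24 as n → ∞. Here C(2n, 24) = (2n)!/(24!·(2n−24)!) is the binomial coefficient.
lim = 1/24! = 1/620448401733239439360000

With N = 2n → ∞: C(N, 24) / N^24 = [N(N−1)…(N−23)] / (24! · N^24) = (1/24!) · 1 · (1 − 1/(2n)) · … · (1 − 23/(2n)). Each factor → 1 as N → ∞, so the limit is 1/24! = 1/620448401733239439360000.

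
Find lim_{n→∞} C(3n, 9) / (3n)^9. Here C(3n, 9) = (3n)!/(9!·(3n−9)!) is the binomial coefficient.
lim = 1/9! = 1/362880

With N = 3n → ∞: C(N, 9) / N^9 = [N(N−1)…(N−8)] / (9! · N^9) = (1/9!) · 1 · (1 − 1/(3n)) · … · (1 − 8/(3n)). Each factor → 1 as N → ∞, so the limit is 1/9! = 1/362880.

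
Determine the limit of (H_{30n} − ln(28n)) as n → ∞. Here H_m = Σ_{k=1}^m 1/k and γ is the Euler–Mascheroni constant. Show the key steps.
lim = ln(15/14) + γ

By Euler-Maclaurin, H_m = ln m + γ + O(1/m). So
  H_{30n} − ln(28n) = ln(30n) + γ − ln(28n) + O(1/n)
                       = ln(30/28) + γ + O(1/n).
Hence the limit is ln(30/28) + γ (= ln(15/14)).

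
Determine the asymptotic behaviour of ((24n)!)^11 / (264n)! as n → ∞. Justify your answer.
((24n)!)^11/(264n)! ~ ((2π·24n)^(10/2) / sqrt(11)) · 11^(−11·24n)  →  0

Write N = 24n. Stirling: N! ~ sqrt(2π N)(N/e)^N and (11N)! ~ sqrt(2π·11N)·(11N/e)^(11N).
  (N!)^11/(11N)! ~ (2π N)^(11/2) (N/e)^(11N) / [sqrt(2π·11N) (11N/e)^(11N)]
     = (2π N)^(11/2) / sqrt(2π·11N) · (N/(11N))^(11N)
     = (2π N)^((11−1)/2) / sqrt(11) · 11^(−11N).
Since 11^11 > 1, the factor 11^(−11N) decays exponentially, so the ratio → 0. Substituting N = 24n gives the stated form.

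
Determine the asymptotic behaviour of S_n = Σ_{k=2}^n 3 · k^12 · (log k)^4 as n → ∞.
S_n ~ 3 · n^13 · (log n)^4 / 13

By integral comparison, S_n = ∫_1^n 3 · x^12 · (log x)^4 dx + O(n^12 · (log n)^4). For the integral, the leading term of ∫_1^n x^12 (log x)^4 dx is n^13/13 · (log n)^4 (by repeated integration by parts; each step lowers the log-exponent and produces a relatively O(1/log n) correction). Hence S_n ~ 3 · n^13 · (log n)^4 / 13.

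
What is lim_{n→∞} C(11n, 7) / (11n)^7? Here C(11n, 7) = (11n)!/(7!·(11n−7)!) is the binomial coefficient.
lim = 1/7! = 1/5040

With N = 11n → ∞: C(N, 7) / N^7 = [N(N−1)…(N−6)] / (7! · N^7) = (1/7!) · 1 · (1 − 1/(11n)) · … · (1 − 6/(11n)). Each factor → 1 as N → ∞, so the limit is 1/7! = 1/5040.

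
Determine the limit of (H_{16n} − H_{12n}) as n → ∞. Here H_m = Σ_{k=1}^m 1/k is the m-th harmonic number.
lim = ln(16/12) = ln(4/3)

Euler-Maclaurin gives H_m = ln m + γ + 1/(2m) + O(1/m^2). The γ and O(1/m) terms cancel in the difference:
  H_{16n} − H_{12n} = ln(16n) − ln(12n) + O(1/n) = ln(16/12) + O(1/n).
Hence the limit is ln(16/12) = ln(4/3).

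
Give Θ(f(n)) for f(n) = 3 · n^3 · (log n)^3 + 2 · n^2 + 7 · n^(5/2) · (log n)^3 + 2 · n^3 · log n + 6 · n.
f(n) ∈ Θ(n^3 · (log n)^3)

Compare the terms by growth order. For large n, n^a · (log n)^b dominates n^a' · (log n)^b' iff a > a', or (a = a' and b > b'). Ranking the 5 terms shows the dominant one is 3 · n^3 · (log n)^3. Hence f(n) ∈ Θ(n^3 · (log n)^3).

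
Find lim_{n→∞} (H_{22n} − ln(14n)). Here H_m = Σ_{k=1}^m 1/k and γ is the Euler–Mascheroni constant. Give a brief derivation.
lim = ln(11/7) + γ

By Euler-Maclaurin, H_m = ln m + γ + O(1/m). So
  H_{22n} − ln(14n) = ln(22n) + γ − ln(14n) + O(1/n)
                       = ln(22/14) + γ + O(1/n).
Hence the limit is ln(22/14) + γ (= ln(11/7)).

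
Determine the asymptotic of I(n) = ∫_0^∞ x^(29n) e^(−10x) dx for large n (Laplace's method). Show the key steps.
I(n) ~ (sqrt(2π·29n) / 10) · (29n/(10e))^(29n)

Write the integrand as exp(29n ln x − 10x) and set f(x) = 29n ln x − 10x. Then f'(x) = 29n/x − 10 = 0 at x* = 29n/10, and f''(x*) = −29n/x*^2 = −10^2/(29n). Laplace's method (interior maximum) gives
  I(n) ~ e^(f(x*)) · sqrt(2π / |f''(x*)|)
        = exp(29n ln(29n/10) − 29n) · sqrt(2π · 29n / 10^2)
        = (29n/10)^(29n) e^(−29n) · sqrt(2π·29n) / 10
        = (sqrt(2π·29n) / 10) · (29n/(10e))^(29n).
This matches Γ(29n+1)/10^(29n+1) with Stirling applied to Γ.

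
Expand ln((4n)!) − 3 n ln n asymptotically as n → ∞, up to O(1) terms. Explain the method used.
ln((4n)!) − 3 n ln n = n ln n + 4(ln 4 − 1) n + (1/2) ln(2π·4n) + O(1/n)

Stirling: ln((4n)!) = 4n ln(4n) − 4n + (1/2) ln(2π·4n) + O(1/n).
Expand 4n ln(4n) = 4n (ln n + ln 4) = 4n ln n + 4n ln 4.
Subtract 3n ln n: leading term is (4 − 3) n ln n = n ln n. The next term is 4n ln 4 − 4n = 4(ln 4 − 1) n. Then the (1/2) ln(2π·4n) correction.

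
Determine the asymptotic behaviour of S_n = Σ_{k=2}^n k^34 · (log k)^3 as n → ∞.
S_n ~ n^35 · (log n)^3 / 35

By integral comparison, S_n = ∫_1^n x^34 · (log x)^3 dx + O(n^34 · (log n)^3). For the integral, the leading term of ∫_1^n x^34 (log x)^3 dx is n^35/35 · (log n)^3 (by repeated integration by parts; each step lowers the log-exponent and produces a relatively O(1/log n) correction). Hence S_n ~ n^35 · (log n)^3 / 35.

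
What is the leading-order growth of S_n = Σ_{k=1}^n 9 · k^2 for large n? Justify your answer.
S_n ~ 3 · n^3

By integral comparison (Euler-Maclaurin), Σ_{k=1}^n 9 · k^2 = 9 · ∫_0^n x^2 dx + O(n^2) = 9 · n^3/3 = 3 · n^3 + O(n^2). (Equivalently, Faulhaber's formula gives the same leading term.)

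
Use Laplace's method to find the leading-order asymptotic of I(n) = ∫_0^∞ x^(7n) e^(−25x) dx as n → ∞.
I(n) ~ (sqrt(2π·7n) / 25) · (7n/(25e))^(7n)

Write the integrand as exp(7n ln x − 25x) and set f(x) = 7n ln x − 25x. Then f'(x) = 7n/x − 25 = 0 at x* = 7n/25, and f''(x*) = −7n/x*^2 = −25^2/(7n). Laplace's method (interior maximum) gives
  I(n) ~ e^(f(x*)) · sqrt(2π / |f''(x*)|)
        = exp(7n ln(7n/25) − 7n) · sqrt(2π · 7n / 25^2)
        = (7n/25)^(7n) e^(−7n) · sqrt(2π·7n) / 25
        = (sqrt(2π·7n) / 25) · (7n/(25e))^(7n).
This matches Γ(7n+1)/25^(7n+1) with Stirling applied to Γ.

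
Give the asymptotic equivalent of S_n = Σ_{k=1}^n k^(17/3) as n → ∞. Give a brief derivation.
S_n ~ (3/20) · n^(20/3)

Integral comparison: Σ_{k=1}^n k^(17/3) = ∫_0^n x^(17/3) dx + O(n^(17/3)). The integral is n^(1 + 17/3) / (1 + 17/3) = n^((17+3)/3) / ((17+3)/3) = (3/20) · n^(20/3).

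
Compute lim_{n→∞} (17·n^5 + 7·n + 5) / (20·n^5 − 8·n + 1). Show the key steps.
lim = 17/20

For large n the leading n^5 terms dominate both numerator and denominator. Dividing top and bottom by n^5, every other term tends to 0, leaving 17/20.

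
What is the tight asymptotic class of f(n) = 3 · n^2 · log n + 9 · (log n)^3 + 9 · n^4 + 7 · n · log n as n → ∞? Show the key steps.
f(n) ∈ Θ(n^4)

Compare the terms by growth order. For large n, n^a · (log n)^b dominates n^a' · (log n)^b' iff a > a', or (a = a' and b > b'). Ranking the 4 terms shows the dominant one is 9 · n^4. Hence f(n) ∈ Θ(n^4).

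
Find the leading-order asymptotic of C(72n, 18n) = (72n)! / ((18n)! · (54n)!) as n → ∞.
C(72n, 18n) ~ (256/27)^(18n) · sqrt(2/(3π·18n))

Write N = 18n. Apply Stirling to each factorial:
  (4N)! ~ sqrt(2π·4N) · (4N/e)^(4N),
  N! ~ sqrt(2π N) · (N/e)^N,
  (3N)! ~ sqrt(2π·3N) · (3N/e)^(3N).
The exponential factors combine to (4N)^(4N) / (N^N · (3N)^(3N)) = 4^(4N)/3^(3N) = (4^4/3^3)^N = (256/27)^N.
The square-root prefactors combine to sqrt(2π·4N) / (sqrt(2π N)·sqrt(2π·3N)) = sqrt(4 / (2π·3·N)) = sqrt(2/(3π·18n)).
Substituting N = 18n: C(72n, 18n) ~ (256/27)^(18n) · sqrt(2/(3π·18n)).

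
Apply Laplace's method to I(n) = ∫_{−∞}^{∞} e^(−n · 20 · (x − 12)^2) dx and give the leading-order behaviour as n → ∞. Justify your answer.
I(n) = sqrt(π/(20n))

Here φ(x) = 20 · (x − 12)^2 has its unique minimum at x* = 12 with φ(x*) = 0 and φ''(x*) = 40. Laplace's method gives
  I(n) ~ e^(−n φ(x*)) · sqrt(2π / (n · φ''(x*))) = sqrt(2π / (40n)) = sqrt(π/(20n)).
This is exact: substituting u = (x − 12)·sqrt(20n) gives I(n) = (1/sqrt(20n)) ∫_{−∞}^{∞} e^(−u^2) du = sqrt(π/(20n)).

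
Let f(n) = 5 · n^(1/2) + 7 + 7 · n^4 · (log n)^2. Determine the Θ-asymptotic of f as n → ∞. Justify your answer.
f(n) ∈ Θ(n^4 · (log n)^2)

Compare the terms by growth order. For large n, n^a · (log n)^b dominates n^a' · (log n)^b' iff a > a', or (a = a' and b > b'). Ranking the 3 terms shows the dominant one is 7 · n^4 · (log n)^2. Hence f(n) ∈ Θ(n^4 · (log n)^2).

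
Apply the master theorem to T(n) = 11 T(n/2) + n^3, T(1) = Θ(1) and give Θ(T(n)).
T(n) = Θ(n^(log_2 11))

Master theorem: compare f(n) = n^3 to n^(log_2 11) where log_2 11 ≈ 3.459. Since 3 < log_2 11, we have f(n) = O(n^(log_2 11 − ε)) for some ε > 0 — Case 1. Hence T(n) = Θ(n^(log_2 11)).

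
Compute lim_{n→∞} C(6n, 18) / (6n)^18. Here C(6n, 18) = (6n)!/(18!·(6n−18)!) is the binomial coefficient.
lim = 1/18! = 1/6402373705728000

With N = 6n → ∞: C(N, 18) / N^18 = [N(N−1)…(N−17)] / (18! · N^18) = (1/18!) · 1 · (1 − 1/(6n)) · … · (1 − 17/(6n)). Each factor → 1 as N → ∞, so the limit is 1/18! = 1/6402373705728000.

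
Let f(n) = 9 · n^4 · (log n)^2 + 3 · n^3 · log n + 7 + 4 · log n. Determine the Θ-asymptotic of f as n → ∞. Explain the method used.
f(n) ∈ Θ(n^4 · (log n)^2)

Compare the terms by growth order. For large n, n^a · (log n)^b dominates n^a' · (log n)^b' iff a > a', or (a = a' and b > b'). Ranking the 4 terms shows the dominant one is 9 · n^4 · (log n)^2. Hence f(n) ∈ Θ(n^4 · (log n)^2).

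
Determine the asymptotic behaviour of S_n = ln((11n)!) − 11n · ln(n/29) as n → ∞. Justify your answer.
S_n ~ 11n · (ln 319 − 1) + O(ln n)

Stirling: ln((11n)!) = 11n ln(11n) − 11n + O(ln n).
  S_n = 11n ln(11n) − 11n − 11n ln(n/29) + O(ln n)
      = 11n ln(11n) − 11n ln n + 11n ln 29 − 11n + O(ln n)
      = 11n ln 11 + 11n ln 29 − 11n + O(ln n)
      = 11n (ln 319 − 1) + O(ln n).
Numerically ln(319) − 1 ≈ 4.7652.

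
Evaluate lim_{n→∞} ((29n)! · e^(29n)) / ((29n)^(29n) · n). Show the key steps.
lim = 0

Stirling: (29n)! ~ sqrt(2π·29n) · (29n/e)^(29n). Hence
  (29n)! · e^(29n) / (29n)^(29n) ~ sqrt(2π·29n).
Dividing by n: sqrt(2π·29n) / n = sqrt(2π·29) · n^((1−2)/2), so the expression behaves like sqrt(2π·29) · n^((1−2)/2) → 0.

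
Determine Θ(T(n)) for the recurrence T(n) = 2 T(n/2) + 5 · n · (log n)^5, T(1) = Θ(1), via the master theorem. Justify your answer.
T(n) = Θ(n · (log n)^6)

Here log_2 2 = 1 and f(n) = 5 · n · (log n)^5 = Θ(n^(log_2 2) · (log n)^5). This is the extended Case 2 of the master theorem (f matches the critical exponent up to log factors), giving T(n) = Θ(n^(log_2 2) · (log n)^(5+1)) = Θ(n · (log n)^6).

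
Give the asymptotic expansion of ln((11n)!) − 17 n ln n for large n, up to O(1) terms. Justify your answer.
ln((11n)!) − 17 n ln n = −6 n ln n + 11(ln 11 − 1) n + (1/2) ln(2π·11n) + O(1/n)

Stirling: ln((11n)!) = 11n ln(11n) − 11n + (1/2) ln(2π·11n) + O(1/n).
Expand 11n ln(11n) = 11n (ln n + ln 11) = 11n ln n + 11n ln 11.
Subtract 17n ln n: leading term is (11 − 17) n ln n = −6 n ln n. The next term is 11n ln 11 − 11n = 11(ln 11 − 1) n. Then the (1/2) ln(2π·11n) correction.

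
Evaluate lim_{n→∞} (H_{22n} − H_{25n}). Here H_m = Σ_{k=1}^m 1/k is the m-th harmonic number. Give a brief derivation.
lim = ln(22/25)

Euler-Maclaurin gives H_m = ln m + γ + 1/(2m) + O(1/m^2). The γ and O(1/m) terms cancel in the difference:
  H_{22n} − H_{25n} = ln(22n) − ln(25n) + O(1/n) = ln(22/25) + O(1/n).
Hence the limit is ln(22/25).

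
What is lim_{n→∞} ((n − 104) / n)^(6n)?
lim = e^(−624)

Rewrite as (1 − 104/n)^(6n). By the standard limit (1 + x/n)^n → e^x, we have (1 − 104/n)^n → e^(−104), and raising to the 6th power gives e^(−624).
More precisely, ln[(1 − 104/n)^(6n)] = 6n · ln(1 − 104/n) = 6n · (-104/n + O(1/n^2)) = -624 + O(1/n) → -624.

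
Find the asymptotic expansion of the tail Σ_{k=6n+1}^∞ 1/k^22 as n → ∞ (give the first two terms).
Σ_{k>6n} 1/k^22 = 1/(21 · (6n)^21) − 1/(2 · (6n)^22) + O(1/(6n)^23)

Compare to the integral: ∫_{6n}^∞ x^(−22) dx = [−x^(−21)/21]_{6n}^∞ = 1/((22−1)·(6n)^21). The Euler-Maclaurin correction adds −f(6n)/2 = −1/(2·(6n)^22). Euler-Maclaurin then gives
  Σ_{k>6n} 1/k^22 = ∫_{6n}^∞ dx/x^22 − 1/(2·(6n)^22) + O(1/(6n)^23).
(Equivalently this is ζ(22) − Σ_{k≤6n} 1/k^22.)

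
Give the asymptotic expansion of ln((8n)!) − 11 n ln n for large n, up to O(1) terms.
ln((8n)!) − 11 n ln n = −3 n ln n + 8(ln 8 − 1) n + (1/2) ln(2π·8n) + O(1/n)

Stirling: ln((8n)!) = 8n ln(8n) − 8n + (1/2) ln(2π·8n) + O(1/n).
Expand 8n ln(8n) = 8n (ln n + ln 8) = 8n ln n + 8n ln 8.
Subtract 11n ln n: leading term is (8 − 11) n ln n = −3 n ln n. The next term is 8n ln 8 − 8n = 8(ln 8 − 1) n. Then the (1/2) ln(2π·8n) correction.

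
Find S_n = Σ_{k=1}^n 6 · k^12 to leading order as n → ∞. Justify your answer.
S_n ~ 6 · n^13 / 13

By integral comparison (Euler-Maclaurin), Σ_{k=1}^n 6 · k^12 = 6 · ∫_0^n x^12 dx + O(n^12) = 6 · n^13/13 + O(n^12). (Equivalently, Faulhaber's formula gives the same leading term.)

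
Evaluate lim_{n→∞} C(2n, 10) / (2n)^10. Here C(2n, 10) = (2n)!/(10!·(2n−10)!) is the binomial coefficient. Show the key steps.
lim = 1/10! = 1/3628800

With N = 2n → ∞: C(N, 10) / N^10 = [N(N−1)…(N−9)] / (10! · N^10) = (1/10!) · 1 · (1 − 1/(2n)) · … · (1 − 9/(2n)). Each factor → 1 as N → ∞, so the limit is 1/10! = 1/3628800.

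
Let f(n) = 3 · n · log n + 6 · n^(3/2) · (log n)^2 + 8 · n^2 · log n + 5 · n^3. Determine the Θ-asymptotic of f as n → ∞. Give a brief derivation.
f(n) ∈ Θ(n^3)

Compare the terms by growth order. For large n, n^a · (log n)^b dominates n^a' · (log n)^b' iff a > a', or (a = a' and b > b'). Ranking the 4 terms shows the dominant one is 5 · n^3. Hence f(n) ∈ Θ(n^3).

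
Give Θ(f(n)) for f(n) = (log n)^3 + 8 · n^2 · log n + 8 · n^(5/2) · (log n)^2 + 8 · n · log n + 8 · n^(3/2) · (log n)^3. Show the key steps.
f(n) ∈ Θ(n^(5/2) · (log n)^2)

Compare the terms by growth order. For large n, n^a · (log n)^b dominates n^a' · (log n)^b' iff a > a', or (a = a' and b > b'). Ranking the 5 terms shows the dominant one is 8 · n^(5/2) · (log n)^2. Hence f(n) ∈ Θ(n^(5/2) · (log n)^2).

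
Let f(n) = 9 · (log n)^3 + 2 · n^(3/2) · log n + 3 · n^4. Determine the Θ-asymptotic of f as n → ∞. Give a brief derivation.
f(n) ∈ Θ(n^4)

Compare the terms by growth order. For large n, n^a · (log n)^b dominates n^a' · (log n)^b' iff a > a', or (a = a' and b > b'). Ranking the 3 terms shows the dominant one is 3 · n^4. Hence f(n) ∈ Θ(n^4).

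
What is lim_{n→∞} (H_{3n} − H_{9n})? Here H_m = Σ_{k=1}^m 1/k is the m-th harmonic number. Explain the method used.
lim = ln(3/9) = −ln 3

Euler-Maclaurin gives H_m = ln m + γ + 1/(2m) + O(1/m^2). The γ and O(1/m) terms cancel in the difference:
  H_{3n} − H_{9n} = ln(3n) − ln(9n) + O(1/n) = ln(3/9) + O(1/n).
Hence the limit is ln(3/9) = −ln 3.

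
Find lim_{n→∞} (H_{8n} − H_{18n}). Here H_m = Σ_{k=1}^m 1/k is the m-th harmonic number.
lim = ln(8/18) = ln(4/9)

Euler-Maclaurin gives H_m = ln m + γ + 1/(2m) + O(1/m^2). The γ and O(1/m) terms cancel in the difference:
  H_{8n} − H_{18n} = ln(8n) − ln(18n) + O(1/n) = ln(8/18) + O(1/n).
Hence the limit is ln(8/18) = ln(4/9).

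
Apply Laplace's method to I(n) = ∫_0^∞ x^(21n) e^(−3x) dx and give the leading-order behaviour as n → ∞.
I(n) ~ (sqrt(2π·21n) / 3) · (21n/(3e))^(21n)

Write the integrand as exp(21n ln x − 3x) and set f(x) = 21n ln x − 3x. Then f'(x) = 21n/x − 3 = 0 at x* = 21n/3, and f''(x*) = −21n/x*^2 = −3^2/(21n). Laplace's method (interior maximum) gives
  I(n) ~ e^(f(x*)) · sqrt(2π / |f''(x*)|)
        = exp(21n ln(21n/3) − 21n) · sqrt(2π · 21n / 3^2)
        = (21n/3)^(21n) e^(−21n) · sqrt(2π·21n) / 3
        = (sqrt(2π·21n) / 3) · (21n/(3e))^(21n).
This matches Γ(21n+1)/3^(21n+1) with Stirling applied to Γ.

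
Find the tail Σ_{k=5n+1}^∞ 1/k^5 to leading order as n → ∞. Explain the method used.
Σ_{k>5n} 1/k^5 ~ 1/(4 · (5n)^4)

Compare to the integral: ∫_{5n}^∞ x^(−5) dx = [−x^(−4)/4]_{5n}^∞ = 1/((5−1)·(5n)^4). Euler-Maclaurin then gives
  Σ_{k>5n} 1/k^5 = ∫_{5n}^∞ dx/x^5 − 1/(2·(5n)^5) + O(1/(5n)^6).
(Equivalently this is ζ(5) − Σ_{k≤5n} 1/k^5.)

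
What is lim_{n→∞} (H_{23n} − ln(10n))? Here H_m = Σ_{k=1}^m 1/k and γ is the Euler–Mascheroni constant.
lim = ln(23/10) + γ

By Euler-Maclaurin, H_m = ln m + γ + O(1/m). So
  H_{23n} − ln(10n) = ln(23n) + γ − ln(10n) + O(1/n)
                       = ln(23/10) + γ + O(1/n).
Hence the limit is ln(23/10) + γ.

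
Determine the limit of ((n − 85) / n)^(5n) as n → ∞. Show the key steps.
lim = e^(−425)

Rewrite as (1 − 85/n)^(5n). By the standard limit (1 + x/n)^n → e^x, we have (1 − 85/n)^n → e^(−85), and raising to the 5th power gives e^(−425).
More precisely, ln[(1 − 85/n)^(5n)] = 5n · ln(1 − 85/n) = 5n · (-85/n + O(1/n^2)) = -425 + O(1/n) → -425.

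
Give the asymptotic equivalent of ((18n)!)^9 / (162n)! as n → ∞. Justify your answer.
((18n)!)^9/(162n)! ~ ((2π·18n)^(8/2) / 3) · 9^(−9·18n)  →  0

Write N = 18n. Stirling: N! ~ sqrt(2π N)(N/e)^N and (9N)! ~ sqrt(2π·9N)·(9N/e)^(9N).
  (N!)^9/(9N)! ~ (2π N)^(9/2) (N/e)^(9N) / [sqrt(2π·9N) (9N/e)^(9N)]
     = (2π N)^(9/2) / sqrt(2π·9N) · (N/(9N))^(9N)
     = (2π N)^((9−1)/2) / 3 · 9^(−9N).
Since 9^9 > 1, the factor 9^(−9N) decays exponentially, so the ratio → 0. Substituting N = 18n gives the stated form.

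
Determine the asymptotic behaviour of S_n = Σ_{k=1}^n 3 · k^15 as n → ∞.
S_n ~ 3 · n^16 / 16

By integral comparison (Euler-Maclaurin), Σ_{k=1}^n 3 · k^15 = 3 · ∫_0^n x^15 dx + O(n^15) = 3 · n^16/16 + O(n^15). (Equivalently, Faulhaber's formula gives the same leading term.)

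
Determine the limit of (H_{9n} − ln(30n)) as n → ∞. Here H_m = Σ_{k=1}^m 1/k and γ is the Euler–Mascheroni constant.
lim = ln(3/10) + γ

By Euler-Maclaurin, H_m = ln m + γ + O(1/m). So
  H_{9n} − ln(30n) = ln(9n) + γ − ln(30n) + O(1/n)
                       = ln(9/30) + γ + O(1/n).
Hence the limit is ln(9/30) + γ (= ln(3/10)).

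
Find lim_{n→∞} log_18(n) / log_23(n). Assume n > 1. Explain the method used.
lim = ln(23) / ln(18) = log_18(23)

Change of base: log_18(n) = ln n / ln 18 and log_23(n) = ln n / ln 23. The ratio is (ln n / ln 18) · (ln 23 / ln n) = ln 23 / ln 18, a constant independent of n. So the limit is ln 23 / ln 18 = log_18(23).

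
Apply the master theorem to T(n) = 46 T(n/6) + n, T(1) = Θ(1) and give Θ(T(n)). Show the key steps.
T(n) = Θ(n^(log_6 46))

Master theorem: compare f(n) = n to n^(log_6 46) where log_6 46 ≈ 2.137. Since 1 < log_6 46, we have f(n) = O(n^(log_6 46 − ε)) for some ε > 0 — Case 1. Hence T(n) = Θ(n^(log_6 46)).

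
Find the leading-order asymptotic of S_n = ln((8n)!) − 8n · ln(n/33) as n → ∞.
S_n ~ 8n · (ln 264 − 1) + O(ln n)

Stirling: ln((8n)!) = 8n ln(8n) − 8n + O(ln n).
  S_n = 8n ln(8n) − 8n − 8n ln(n/33) + O(ln n)
      = 8n ln(8n) − 8n ln n + 8n ln 33 − 8n + O(ln n)
      = 8n ln 8 + 8n ln 33 − 8n + O(ln n)
      = 8n (ln 264 − 1) + O(ln n).
Numerically ln(264) − 1 ≈ 4.5759.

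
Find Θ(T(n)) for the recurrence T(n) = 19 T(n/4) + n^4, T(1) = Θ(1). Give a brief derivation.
T(n) = Θ(n^4)

log_4 19 ≈ 2.124. f(n) = n^4 dominates n^(log_4 19) since 4 > 2.124, and the regularity condition a·f(n/b) = 19·(n/4)^4 = (19/256)·n^4 ≤ c·f(n) holds with c = 19/256 ≈ 0.0742 < 1. So this is Case 3: T(n) = Θ(f(n)) = Θ(n^4).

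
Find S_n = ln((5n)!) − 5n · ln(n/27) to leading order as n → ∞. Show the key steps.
S_n ~ 5n · (ln 135 − 1) + O(ln n)

Stirling: ln((5n)!) = 5n ln(5n) − 5n + O(ln n).
  S_n = 5n ln(5n) − 5n − 5n ln(n/27) + O(ln n)
      = 5n ln(5n) − 5n ln n + 5n ln 27 − 5n + O(ln n)
      = 5n ln 5 + 5n ln 27 − 5n + O(ln n)
      = 5n (ln 135 − 1) + O(ln n).
Numerically ln(135) − 1 ≈ 3.9053.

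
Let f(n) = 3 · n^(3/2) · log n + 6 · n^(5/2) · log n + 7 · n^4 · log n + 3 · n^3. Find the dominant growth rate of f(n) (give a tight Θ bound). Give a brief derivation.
f(n) ∈ Θ(n^4 · log n)

Compare the terms by growth order. For large n, n^a · (log n)^b dominates n^a' · (log n)^b' iff a > a', or (a = a' and b > b'). Ranking the 4 terms shows the dominant one is 7 · n^4 · log n. Hence f(n) ∈ Θ(n^4 · log n).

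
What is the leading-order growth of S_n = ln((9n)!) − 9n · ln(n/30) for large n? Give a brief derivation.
S_n ~ 9n · (ln 270 − 1) + O(ln n)

Stirling: ln((9n)!) = 9n ln(9n) − 9n + O(ln n).
  S_n = 9n ln(9n) − 9n − 9n ln(n/30) + O(ln n)
      = 9n ln(9n) − 9n ln n + 9n ln 30 − 9n + O(ln n)
      = 9n ln 9 + 9n ln 30 − 9n + O(ln n)
      = 9n (ln 270 − 1) + O(ln n).
Numerically ln(270) − 1 ≈ 4.5984.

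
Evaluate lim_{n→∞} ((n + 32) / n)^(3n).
lim = e^96

Rewrite as (1 + 32/n)^(3n). By the standard limit (1 + x/n)^n → e^x, we have (1 + 32/n)^n → e^32, and raising to the 3rd power gives e^96.
More precisely, ln[(1 + 32/n)^(3n)] = 3n · ln(1 + 32/n) = 3n · (32/n + O(1/n^2)) = 96 + O(1/n) → 96.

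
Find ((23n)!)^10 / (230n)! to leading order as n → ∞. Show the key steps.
((23n)!)^10/(230n)! ~ ((2π·23n)^(9/2) / sqrt(10)) · 10^(−10·23n)  →  0

Write N = 23n. Stirling: N! ~ sqrt(2π N)(N/e)^N and (10N)! ~ sqrt(2π·10N)·(10N/e)^(10N).
  (N!)^10/(10N)! ~ (2π N)^(10/2) (N/e)^(10N) / [sqrt(2π·10N) (10N/e)^(10N)]
     = (2π N)^(10/2) / sqrt(2π·10N) · (N/(10N))^(10N)
     = (2π N)^((10−1)/2) / sqrt(10) · 10^(−10N).
Since 10^10 > 1, the factor 10^(−10N) decays exponentially, so the ratio → 0. Substituting N = 23n gives the stated form.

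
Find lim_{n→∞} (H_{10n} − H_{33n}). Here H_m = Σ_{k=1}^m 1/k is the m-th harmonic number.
lim = ln(10/33)

Euler-Maclaurin gives H_m = ln m + γ + 1/(2m) + O(1/m^2). The γ and O(1/m) terms cancel in the difference:
  H_{10n} − H_{33n} = ln(10n) − ln(33n) + O(1/n) = ln(10/33) + O(1/n).
Hence the limit is ln(10/33).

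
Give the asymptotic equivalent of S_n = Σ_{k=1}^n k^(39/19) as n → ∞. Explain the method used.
S_n ~ (19/58) · n^(58/19)

Integral comparison: Σ_{k=1}^n k^(39/19) = ∫_0^n x^(39/19) dx + O(n^(39/19)). The integral is n^(1 + 39/19) / (1 + 39/19) = n^((39+19)/19) / ((39+19)/19) = (19/58) · n^(58/19).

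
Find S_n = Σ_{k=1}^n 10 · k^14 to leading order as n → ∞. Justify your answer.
S_n ~ 2 · n^15 / 3

By integral comparison (Euler-Maclaurin), Σ_{k=1}^n 10 · k^14 = 10 · ∫_0^n x^14 dx + O(n^14) = 10 · n^15/15 = 2 · n^15 / 3 + O(n^14). (Equivalently, Faulhaber's formula gives the same leading term.)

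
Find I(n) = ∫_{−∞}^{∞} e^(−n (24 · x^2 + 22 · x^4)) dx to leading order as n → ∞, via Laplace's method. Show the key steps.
I(n) ~ sqrt(π/(24n))

φ(x) = 24 · x^2 + 22 · x^4 has its unique global minimum at x* = 0 (since φ'(x) = 48x + 88x^3 = 0 only at x = 0 for real x with both coefficients positive, and φ → ∞ as |x| → ∞). At x* = 0, φ(0) = 0 and φ''(0) = 48. Laplace's method then gives
  I(n) ~ sqrt(2π / (n · φ''(0))) · e^(−n φ(0)) = sqrt(2π / (48n)) = sqrt(π/(24n)).
The 22 · x^4 term contributes only at subleading order (an O(1/n) relative correction).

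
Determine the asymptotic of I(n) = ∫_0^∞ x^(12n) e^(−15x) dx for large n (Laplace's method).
I(n) ~ (sqrt(2π·12n) / 15) · (12n/(15e))^(12n)

Write the integrand as exp(12n ln x − 15x) and set f(x) = 12n ln x − 15x. Then f'(x) = 12n/x − 15 = 0 at x* = 12n/15, and f''(x*) = −12n/x*^2 = −15^2/(12n). Laplace's method (interior maximum) gives
  I(n) ~ e^(f(x*)) · sqrt(2π / |f''(x*)|)
        = exp(12n ln(12n/15) − 12n) · sqrt(2π · 12n / 15^2)
        = (12n/15)^(12n) e^(−12n) · sqrt(2π·12n) / 15
        = (sqrt(2π·12n) / 15) · (12n/(15e))^(12n).
This matches Γ(12n+1)/15^(12n+1) with Stirling applied to Γ.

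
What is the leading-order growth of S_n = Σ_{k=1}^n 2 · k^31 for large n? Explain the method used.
S_n ~ n^32 / 16

By integral comparison (Euler-Maclaurin), Σ_{k=1}^n 2 · k^31 = 2 · ∫_0^n x^31 dx + O(n^31) = 2 · n^32/32 = n^32 / 16 + O(n^31). (Equivalently, Faulhaber's formula gives the same leading term.)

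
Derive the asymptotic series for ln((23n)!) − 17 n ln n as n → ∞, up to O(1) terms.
ln((23n)!) − 17 n ln n = 6 n ln n + 23(ln 23 − 1) n + (1/2) ln(2π·23n) + O(1/n)

Stirling: ln((23n)!) = 23n ln(23n) − 23n + (1/2) ln(2π·23n) + O(1/n).
Expand 23n ln(23n) = 23n (ln n + ln 23) = 23n ln n + 23n ln 23.
Subtract 17n ln n: leading term is (23 − 17) n ln n = 6 n ln n. The next term is 23n ln 23 − 23n = 23(ln 23 − 1) n. Then the (1/2) ln(2π·23n) correction.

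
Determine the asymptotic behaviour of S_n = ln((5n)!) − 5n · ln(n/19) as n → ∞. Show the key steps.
S_n ~ 5n · (ln 95 − 1) + O(ln n)

Stirling: ln((5n)!) = 5n ln(5n) − 5n + O(ln n).
  S_n = 5n ln(5n) − 5n − 5n ln(n/19) + O(ln n)
      = 5n ln(5n) − 5n ln n + 5n ln 19 − 5n + O(ln n)
      = 5n ln 5 + 5n ln 19 − 5n + O(ln n)
      = 5n (ln 95 − 1) + O(ln n).
Numerically ln(95) − 1 ≈ 3.5539.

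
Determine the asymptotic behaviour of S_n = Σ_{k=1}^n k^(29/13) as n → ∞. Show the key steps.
S_n ~ (13/42) · n^(42/13)

Integral comparison: Σ_{k=1}^n k^(29/13) = ∫_0^n x^(29/13) dx + O(n^(29/13)). The integral is n^(1 + 29/13) / (1 + 29/13) = n^((29+13)/13) / ((29+13)/13) = (13/42) · n^(42/13).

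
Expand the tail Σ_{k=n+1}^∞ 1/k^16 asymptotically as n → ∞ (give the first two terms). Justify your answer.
Σ_{k>n} 1/k^16 = 1/(15 · n^15) − 1/(2 · n^16) + O(1/n^17)

Compare to the integral: ∫_{n}^∞ x^(−16) dx = [−x^(−15)/15]_{n}^∞ = 1/((16−1)·n^15). The Euler-Maclaurin correction adds −f(n)/2 = −1/(2·n^16). Euler-Maclaurin then gives
  Σ_{k>n} 1/k^16 = ∫_{n}^∞ dx/x^16 − 1/(2·n^16) + O(1/n^17).
(Equivalently this is ζ(16) − Σ_{k≤n} 1/k^16.)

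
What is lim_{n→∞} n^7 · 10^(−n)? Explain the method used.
lim = 0

Exponentials with base > 1 dominate every fixed polynomial: for any fixed c, n^c / 10^n → 0 as n → ∞ (e.g. by the ratio test, or by writing 10^n = e^(n ln 10) and noting e^(n ln 10) / n^c → ∞). Hence n^7 · 10^(−n) = n^7 / 10^n → 0.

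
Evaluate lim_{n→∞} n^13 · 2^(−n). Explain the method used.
lim = 0

Exponentials with base > 1 dominate every fixed polynomial: for any fixed c, n^c / 2^n → 0 as n → ∞ (e.g. by the ratio test, or by writing 2^n = e^(n ln 2) and noting e^(n ln 2) / n^c → ∞). Hence n^13 · 2^(−n) = n^13 / 2^n → 0.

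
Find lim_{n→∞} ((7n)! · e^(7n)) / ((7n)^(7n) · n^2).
lim = 0

Stirling: (7n)! ~ sqrt(2π·7n) · (7n/e)^(7n). Hence
  (7n)! · e^(7n) / (7n)^(7n) ~ sqrt(2π·7n).
Dividing by n^2: sqrt(2π·7n) / n^2 = sqrt(2π·7) · n^((1−4)/2), so the expression behaves like sqrt(2π·7) · n^((1−4)/2) → 0.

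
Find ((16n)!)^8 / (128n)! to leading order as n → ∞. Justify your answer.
((16n)!)^8/(128n)! ~ ((2π·16n)^(7/2) / sqrt(8)) · 8^(−8·16n)  →  0

Write N = 16n. Stirling: N! ~ sqrt(2π N)(N/e)^N and (8N)! ~ sqrt(2π·8N)·(8N/e)^(8N).
  (N!)^8/(8N)! ~ (2π N)^(8/2) (N/e)^(8N) / [sqrt(2π·8N) (8N/e)^(8N)]
     = (2π N)^(8/2) / sqrt(2π·8N) · (N/(8N))^(8N)
     = (2π N)^((8−1)/2) / sqrt(8) · 8^(−8N).
Since 8^8 > 1, the factor 8^(−8N) decays exponentially, so the ratio → 0. Substituting N = 16n gives the stated form.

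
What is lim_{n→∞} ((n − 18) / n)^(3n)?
lim = e^(−54)

Rewrite as (1 − 18/n)^(3n). By the standard limit (1 + x/n)^n → e^x, we have (1 − 18/n)^n → e^(−18), and raising to the 3rd power gives e^(−54).
More precisely, ln[(1 − 18/n)^(3n)] = 3n · ln(1 − 18/n) = 3n · (-18/n + O(1/n^2)) = -54 + O(1/n) → -54.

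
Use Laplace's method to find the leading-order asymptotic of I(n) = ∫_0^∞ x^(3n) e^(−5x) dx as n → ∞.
I(n) ~ (sqrt(2π·3n) / 5) · (3n/(5e))^(3n)

Write the integrand as exp(3n ln x − 5x) and set f(x) = 3n ln x − 5x. Then f'(x) = 3n/x − 5 = 0 at x* = 3n/5, and f''(x*) = −3n/x*^2 = −5^2/(3n). Laplace's method (interior maximum) gives
  I(n) ~ e^(f(x*)) · sqrt(2π / |f''(x*)|)
        = exp(3n ln(3n/5) − 3n) · sqrt(2π · 3n / 5^2)
        = (3n/5)^(3n) e^(−3n) · sqrt(2π·3n) / 5
        = (sqrt(2π·3n) / 5) · (3n/(5e))^(3n).
This matches Γ(3n+1)/5^(3n+1) with Stirling applied to Γ.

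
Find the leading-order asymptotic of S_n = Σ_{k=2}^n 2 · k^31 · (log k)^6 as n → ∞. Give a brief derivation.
S_n ~ n^32 · (log n)^6 / 16

By integral comparison, S_n = ∫_1^n 2 · x^31 · (log x)^6 dx + O(n^31 · (log n)^6). For the integral, the leading term of ∫_1^n x^31 (log x)^6 dx is n^32/32 · (log n)^6 (by repeated integration by parts; each step lowers the log-exponent and produces a relatively O(1/log n) correction). Hence S_n ~ n^32 · (log n)^6 / 16.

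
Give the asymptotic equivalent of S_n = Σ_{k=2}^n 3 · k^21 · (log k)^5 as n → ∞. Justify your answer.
S_n ~ 3 · n^22 · (log n)^5 / 22

By integral comparison, S_n = ∫_1^n 3 · x^21 · (log x)^5 dx + O(n^21 · (log n)^5). For the integral, the leading term of ∫_1^n x^21 (log x)^5 dx is n^22/22 · (log n)^5 (by repeated integration by parts; each step lowers the log-exponent and produces a relatively O(1/log n) correction). Hence S_n ~ 3 · n^22 · (log n)^5 / 22.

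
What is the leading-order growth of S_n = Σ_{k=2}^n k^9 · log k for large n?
S_n ~ n^10 log n / 10 − n^10 / 100

By integral comparison, S_n = ∫_1^n x^9 · log x dx + O(n^9 · log n). For the integral, ∫ x^9 log x dx = n^10 log n / 10 − n^10/100 (integration by parts). Hence S_n ~ n^10 log n / 10 − n^10 / 100.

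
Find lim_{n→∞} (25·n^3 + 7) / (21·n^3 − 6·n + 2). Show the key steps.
lim = 25/21

For large n the leading n^3 terms dominate both numerator and denominator. Dividing top and bottom by n^3, every other term tends to 0, leaving 25/21.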